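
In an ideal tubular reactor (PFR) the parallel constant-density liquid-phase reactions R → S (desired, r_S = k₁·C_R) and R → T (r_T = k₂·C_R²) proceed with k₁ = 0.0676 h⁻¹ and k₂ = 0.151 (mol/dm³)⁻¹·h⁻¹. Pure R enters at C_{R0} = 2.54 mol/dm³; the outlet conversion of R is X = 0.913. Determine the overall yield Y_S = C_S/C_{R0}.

C_R = C_{R0}(1−X) = 0.2210 mol/dm³.
Along a PFR/batch, dC_S/dC_R = −r_S/(r_S+r_T) = −k₁/(k₁+k₂·C_R).
Integrating from C_{R0} to C_R: C_S = (0.0676/0.151)·ln[(0.0676+0.151·2.54)/(0.0676+0.151·0.221)] = 0.4477·ln(0.4511/0.1010) = 0.6702 mol/dm³.
Y_S = C_S/C_{R0} = 0.6702/2.54 = 0.264.

0.264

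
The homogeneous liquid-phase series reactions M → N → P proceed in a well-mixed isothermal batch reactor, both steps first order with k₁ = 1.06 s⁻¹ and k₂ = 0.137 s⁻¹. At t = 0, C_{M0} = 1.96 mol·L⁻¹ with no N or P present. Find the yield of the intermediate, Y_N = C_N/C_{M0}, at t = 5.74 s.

0.520

Solving the coupled first-order balances gives C_N(t) = [k₁/(k₂−k₁)]·C_{M0}·(e^(−k₁t) − e^(−k₂t)).
e^(−k₁t) = e^(−1.06×5.74) = e^(−6.084) = 0.002278; e^(−k₂t) = e^(−0.7864) = 0.4555.
C_N = 1.06×1.96/(0.137−1.06) × (0.002278−0.4555) = (-2.251)×(-0.4532) = 1.020 mol·L⁻¹.
Y_N = C_N/C_{M0} = 1.020/1.96 = 0.520.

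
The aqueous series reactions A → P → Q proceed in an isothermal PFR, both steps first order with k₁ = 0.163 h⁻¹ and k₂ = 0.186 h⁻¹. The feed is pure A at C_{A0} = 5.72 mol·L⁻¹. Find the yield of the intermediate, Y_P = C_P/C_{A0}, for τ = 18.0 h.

0.128

The intermediate concentration in a first-order A→B→C sequence is C_P = k₁C_{A0}(e^(−k₁τ) − e^(−k₂τ))/(k₂−k₁).
e^(−k₁τ) = e^(−0.163×18.0) = e^(−2.934) = 0.05318; e^(−k₂τ) = e^(−3.348) = 0.03515.
C_P = 0.163×5.72/(0.186−0.163) × (0.05318−0.03515) = 40.54×0.01803 = 0.7309 mol·L⁻¹.
Y_P = C_P/C_{A0} = 0.7309/5.72 = 0.128.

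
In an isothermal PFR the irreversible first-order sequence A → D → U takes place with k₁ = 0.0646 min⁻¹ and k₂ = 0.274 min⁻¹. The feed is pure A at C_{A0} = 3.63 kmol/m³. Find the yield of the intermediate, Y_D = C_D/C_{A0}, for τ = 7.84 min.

0.150

Solving the coupled first-order balances gives C_D(τ) = [k₁/(k₂−k₁)]·C_{A0}·(e^(−k₁τ) − e^(−k₂τ)).
e^(−k₁τ) = e^(−0.0646×7.84) = e^(−0.5065) = 0.6026; e^(−k₂τ) = e^(−2.148) = 0.1167.
C_D = 0.0646×3.63/(0.274−0.0646) × (0.6026−0.1167) = 1.120×0.4859 = 0.5442 kmol/m³.
Y_D = C_D/C_{A0} = 0.5442/3.63 = 0.150.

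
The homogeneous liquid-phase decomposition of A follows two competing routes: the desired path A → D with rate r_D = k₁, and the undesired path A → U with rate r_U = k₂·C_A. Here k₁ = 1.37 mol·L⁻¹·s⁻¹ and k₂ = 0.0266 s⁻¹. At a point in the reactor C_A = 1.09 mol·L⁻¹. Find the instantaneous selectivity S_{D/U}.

S_{D/U} = r_D/r_U = (k₁)/(k₂·C_A) = (k₁/k₂)·C_A⁻¹.
= (1.37) / (0.0266×1.090) = 1.370/0.02899 = 47.3.
The undesired path is higher order in A, so low C_A (CSTR or dilute feed) favours D.

47.3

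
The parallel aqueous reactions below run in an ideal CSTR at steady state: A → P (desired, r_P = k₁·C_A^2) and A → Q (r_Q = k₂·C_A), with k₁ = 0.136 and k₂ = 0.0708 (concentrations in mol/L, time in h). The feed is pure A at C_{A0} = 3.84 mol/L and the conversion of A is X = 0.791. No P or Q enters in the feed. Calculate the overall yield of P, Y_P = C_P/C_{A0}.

Exit C_A = C_{A0}(1−X) = 3.84×0.209 = 0.8026 mol/L.
Rates in a CSTR are evaluated at the outlet concentration: r_P = 0.136×0.8026^2 = 0.08760, r_Q = 0.0708×0.8026 = 0.05682.
Fraction of consumed A going to P: r_P/(r_P+r_Q) = 0.6066.
C_P = 0.6066·C_{A0}·X = 0.6066×3.84×0.791 = 1.84 mol/L; Y_P = C_P/C_{A0} = 0.480.

0.480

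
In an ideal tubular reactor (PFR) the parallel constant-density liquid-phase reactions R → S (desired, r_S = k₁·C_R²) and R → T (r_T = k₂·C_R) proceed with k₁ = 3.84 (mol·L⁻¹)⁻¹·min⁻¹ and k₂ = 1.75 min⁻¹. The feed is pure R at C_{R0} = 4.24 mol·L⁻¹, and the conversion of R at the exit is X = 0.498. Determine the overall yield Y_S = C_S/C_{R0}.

C_R = C_{R0}(1−X) = 2.128 mol·L⁻¹.
Along a PFR/batch, dC_T/dC_R = −r_T/(r_S+r_T) = −k₂/(k₂+k₁·C_R).
Integrating from C_{R0} to C_R: C_T = (1.75/3.84)·ln[(1.75+3.84·4.24)/(1.75+3.84·2.13)] = 0.4557·ln(18.03/9.923) = 0.2722 mol·L⁻¹.
Then C_S = (C_{R0}−C_R) − C_T = 2.112 − 0.2722 = 1.839 mol·L⁻¹.
Y_S = C_S/C_{R0} = 1.839/4.24 = 0.434.

0.434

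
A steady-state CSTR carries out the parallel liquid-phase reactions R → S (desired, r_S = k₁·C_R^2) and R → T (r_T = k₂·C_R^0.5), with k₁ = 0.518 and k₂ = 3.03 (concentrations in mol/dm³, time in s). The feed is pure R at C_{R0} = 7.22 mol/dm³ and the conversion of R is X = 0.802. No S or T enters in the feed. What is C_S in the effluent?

1.31 mol/dm³

Exit C_R = C_{R0}(1−X) = 7.22×0.198 = 1.430 mol/dm³.
Rates in a CSTR are evaluated at the outlet concentration: r_S = 0.518×1.430^2 = 1.059, r_T = 3.03×1.430^0.5 = 3.623.
Fraction of consumed R going to S: r_S/(r_S+r_T) = 0.2261.
C_S = 0.2261·C_{R0}·X = 0.2261×7.22×0.802 = 1.31 mol/dm³.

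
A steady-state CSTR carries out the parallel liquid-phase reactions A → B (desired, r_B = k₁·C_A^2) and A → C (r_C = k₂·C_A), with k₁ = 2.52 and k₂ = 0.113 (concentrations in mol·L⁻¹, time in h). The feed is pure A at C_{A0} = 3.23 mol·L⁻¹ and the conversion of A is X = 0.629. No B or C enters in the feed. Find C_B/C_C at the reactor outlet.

Exit C_A = C_{A0}(1−X) = 3.23×0.371 = 1.198 mol·L⁻¹.
Rates in a CSTR are evaluated at the outlet concentration: r_B = 2.52×1.198^2 = 3.619, r_C = 0.113×1.198 = 0.1354.
Overall selectivity = C_B/C_C = r_Bτ/(r_Cτ) = r_B/r_C = 26.7.

26.7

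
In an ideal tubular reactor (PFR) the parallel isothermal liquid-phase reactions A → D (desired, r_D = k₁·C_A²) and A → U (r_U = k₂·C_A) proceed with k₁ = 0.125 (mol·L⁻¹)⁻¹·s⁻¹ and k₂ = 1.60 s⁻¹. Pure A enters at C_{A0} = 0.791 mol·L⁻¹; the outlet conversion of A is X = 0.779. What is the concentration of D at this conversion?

C_A = C_{A0}(1−X) = 0.1748 mol·L⁻¹.
Along a PFR/batch, dC_U/dC_A = −r_U/(r_D+r_U) = −k₂/(k₂+k₁·C_A).
Integrating from C_{A0} to C_A: C_U = (1.60/0.125)·ln[(1.60+0.125·0.791)/(1.60+0.125·0.175)] = 12.80·ln(1.699/1.622) = 0.5939 mol·L⁻¹.
Then C_D = (C_{A0}−C_A) − C_U = 0.6162 − 0.5939 = 0.02230 mol·L⁻¹.

0.0223 mol·L⁻¹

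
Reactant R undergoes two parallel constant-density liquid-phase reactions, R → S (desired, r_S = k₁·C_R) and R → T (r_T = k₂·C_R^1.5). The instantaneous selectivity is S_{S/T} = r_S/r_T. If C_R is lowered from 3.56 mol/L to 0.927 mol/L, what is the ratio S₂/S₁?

1.96

S_{S/T} = (k₁/k₂)·C_R^-0.5, so S₂/S₁ = (C_{R,2}/C_{R,1})^-0.5.
= (0.927/3.56)^(-0.5) = (0.2604)^(-0.5) = 1.96.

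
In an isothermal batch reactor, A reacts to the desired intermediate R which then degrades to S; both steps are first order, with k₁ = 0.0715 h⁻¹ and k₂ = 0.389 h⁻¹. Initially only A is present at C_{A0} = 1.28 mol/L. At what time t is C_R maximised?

The intermediate peaks when r₁ = r₂, i.e. k₁e^(−k₁t) = k₂e^(−k₂t), giving t_opt = ln(k₂/k₁)/(k₂−k₁).
= ln(0.389/0.0715)/(0.389−0.0715) = ln(5.441)/0.3175 = 1.694/0.3175 = 5.34 h.

5.34 h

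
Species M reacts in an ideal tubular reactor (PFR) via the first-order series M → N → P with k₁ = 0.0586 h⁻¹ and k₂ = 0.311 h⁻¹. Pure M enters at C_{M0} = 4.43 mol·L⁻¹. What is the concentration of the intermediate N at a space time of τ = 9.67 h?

0.533 mol·L⁻¹

Solving the coupled first-order balances gives C_N(τ) = [k₁/(k₂−k₁)]·C_{M0}·(e^(−k₁τ) − e^(−k₂τ)).
e^(−k₁τ) = e^(−0.0586×9.67) = e^(−0.5667) = 0.5674; e^(−k₂τ) = e^(−3.007) = 0.04942.
C_N = 0.0586×4.43/(0.311−0.0586) × (0.5674−0.04942) = 1.029×0.5180 = 0.5328 mol·L⁻¹.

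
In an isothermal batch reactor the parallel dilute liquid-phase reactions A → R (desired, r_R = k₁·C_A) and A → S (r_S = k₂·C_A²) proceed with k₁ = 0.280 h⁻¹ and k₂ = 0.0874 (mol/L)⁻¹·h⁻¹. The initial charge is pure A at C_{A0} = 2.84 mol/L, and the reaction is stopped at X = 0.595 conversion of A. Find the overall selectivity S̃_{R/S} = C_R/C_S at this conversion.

1.64

C_A = C_{A0}(1−X) = 1.150 mol/L.
Along a PFR/batch, dC_R/dC_A = −r_R/(r_R+r_S) = −k₁/(k₁+k₂·C_A).
Integrating from C_{A0} to C_A: C_R = (0.280/0.0874)·ln[(0.280+0.0874·2.84)/(0.280+0.0874·1.15)] = 3.204·ln(0.5282/0.3805) = 1.051 mol/L.
C_S = (C_{A0}−C_A)−C_R = 0.6392 mol/L; S̃_{R/S} = 1.051/0.6392 = 1.64.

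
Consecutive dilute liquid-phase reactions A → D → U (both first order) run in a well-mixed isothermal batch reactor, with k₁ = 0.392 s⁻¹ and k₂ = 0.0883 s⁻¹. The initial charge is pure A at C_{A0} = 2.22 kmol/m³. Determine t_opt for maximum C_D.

4.91 s

Setting dC_D/dt = 0 gives t_opt = ln(k₂/k₁)/(k₂−k₁).
= ln(0.0883/0.392)/(0.0883−0.392) = ln(0.2253)/-0.3037 = -1.491/-0.3037 = 4.91 s.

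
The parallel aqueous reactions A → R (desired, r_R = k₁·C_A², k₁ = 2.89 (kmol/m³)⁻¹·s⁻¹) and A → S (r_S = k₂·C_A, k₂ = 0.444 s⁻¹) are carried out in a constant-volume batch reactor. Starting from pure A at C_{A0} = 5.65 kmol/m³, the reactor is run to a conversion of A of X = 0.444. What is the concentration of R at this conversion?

C_A = C_{A0}(1−X) = 3.141 kmol/m³.
Along a PFR/batch, dC_S/dC_A = −r_S/(r_R+r_S) = −k₂/(k₂+k₁·C_A).
Integrating from C_{A0} to C_A: C_S = (0.444/2.89)·ln[(0.444+2.89·5.65)/(0.444+2.89·3.14)] = 0.1536·ln(16.77/9.523) = 0.08697 kmol/m³.
Then C_R = (C_{A0}−C_A) − C_S = 2.509 − 0.08697 = 2.422 kmol/m³.

2.42 kmol/m³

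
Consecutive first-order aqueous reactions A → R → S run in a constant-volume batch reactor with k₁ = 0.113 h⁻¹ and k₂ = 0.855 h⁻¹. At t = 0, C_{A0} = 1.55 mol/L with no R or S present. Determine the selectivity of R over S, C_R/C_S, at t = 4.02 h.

Solving the coupled first-order balances gives C_R(t) = [k₁/(k₂−k₁)]·C_{A0}·(e^(−k₁t) − e^(−k₂t)).
e^(−k₁t) = e^(−0.113×4.02) = e^(−0.4543) = 0.6349; e^(−k₂t) = e^(−3.437) = 0.03216.
C_R = 0.113×1.55/(0.855−0.113) × (0.6349−0.03216) = 0.2361×0.6028 = 0.1423 mol/L.
C_A = C_{A0}e^(−k₁t) = 0.9841 mol/L, so C_S = C_{A0}−C_A−C_R = 0.4236 mol/L; C_R/C_S = 0.336.

0.336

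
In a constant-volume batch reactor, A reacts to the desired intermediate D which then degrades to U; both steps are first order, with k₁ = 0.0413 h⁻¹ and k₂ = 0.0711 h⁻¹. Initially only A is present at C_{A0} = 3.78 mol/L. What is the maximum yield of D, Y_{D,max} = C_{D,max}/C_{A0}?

0.274

Evaluating C_D at t_opt = ln(k₂/k₁)/(k₂−k₁) gives C_{D,max}/C_{A0} = (k₁/k₂)^[k₂/(k₂−k₁)].
= (0.0413/0.0711)^(0.0711/(0.0711−0.0413)) = (0.5809)^(2.386) = 0.2736.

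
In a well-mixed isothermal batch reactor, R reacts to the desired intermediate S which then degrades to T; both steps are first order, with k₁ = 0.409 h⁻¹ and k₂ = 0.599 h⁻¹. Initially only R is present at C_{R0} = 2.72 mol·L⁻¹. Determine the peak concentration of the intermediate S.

Evaluating C_S at t_opt = ln(k₂/k₁)/(k₂−k₁) gives C_{S,max}/C_{R0} = (k₁/k₂)^[k₂/(k₂−k₁)].
= (0.409/0.599)^(0.599/(0.599−0.409)) = (0.6828)^(3.153) = 0.3003.
C_{S,max} = 0.3003×2.72 = 0.817 mol·L⁻¹.

0.817 mol·L⁻¹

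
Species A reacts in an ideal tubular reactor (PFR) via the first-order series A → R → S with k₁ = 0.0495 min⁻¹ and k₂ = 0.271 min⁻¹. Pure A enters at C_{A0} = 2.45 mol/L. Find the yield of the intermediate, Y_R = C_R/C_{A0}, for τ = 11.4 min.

Solving the coupled first-order balances gives C_R(τ) = [k₁/(k₂−k₁)]·C_{A0}·(e^(−k₁τ) − e^(−k₂τ)).
e^(−k₁τ) = e^(−0.0495×11.4) = e^(−0.5643) = 0.5688; e^(−k₂τ) = e^(−3.089) = 0.04553.
C_R = 0.0495×2.45/(0.271−0.0495) × (0.5688−0.04553) = 0.5475×0.5232 = 0.2865 mol/L.
Y_R = C_R/C_{A0} = 0.2865/2.45 = 0.117.

0.117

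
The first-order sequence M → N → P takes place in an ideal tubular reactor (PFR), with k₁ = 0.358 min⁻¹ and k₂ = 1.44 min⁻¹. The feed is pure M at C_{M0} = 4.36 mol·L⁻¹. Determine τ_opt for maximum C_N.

For first-order series the maximum of C_N occurs at τ_opt = ln(k₂/k₁)/(k₂−k₁).
= ln(1.44/0.358)/(1.44−0.358) = ln(4.022)/1.082 = 1.392/1.082 = 1.29 min.

1.29 min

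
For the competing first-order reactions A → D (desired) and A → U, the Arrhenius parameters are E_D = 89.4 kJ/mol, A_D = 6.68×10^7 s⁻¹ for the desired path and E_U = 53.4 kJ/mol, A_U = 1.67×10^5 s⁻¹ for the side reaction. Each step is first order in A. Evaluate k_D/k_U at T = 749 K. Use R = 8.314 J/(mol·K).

k_D/k_U = (A_D/A_U)·exp[−(E_D−E_U)/(RT)] = (A_D/A_U)·exp[(E_U−E_D)/(RT)].
(E_U−E_D)/(RT) = (53.4−89.4)×10³/(8.314×749) = -36000/6227 = -5.781.
k_D/k_U = (6.68×10^7/1.67×10^5)·exp(-5.781) = 400.0 × 0.003085 = 1.23.
Since E_D > E_U, raising the temperature improves selectivity toward D.

1.23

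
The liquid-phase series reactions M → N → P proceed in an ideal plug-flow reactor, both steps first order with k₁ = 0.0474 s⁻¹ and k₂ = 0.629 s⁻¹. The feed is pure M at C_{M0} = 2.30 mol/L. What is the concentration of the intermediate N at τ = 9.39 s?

0.120 mol/L

For first-order series with pure M initially, C_N(τ) = k₁C_{M0}/(k₂−k₁)·(e^(−k₁τ) − e^(−k₂τ)).
e^(−k₁τ) = e^(−0.0474×9.39) = e^(−0.4451) = 0.6408; e^(−k₂τ) = e^(−5.906) = 0.002722.
C_N = 0.0474×2.30/(0.629−0.0474) × (0.6408−0.002722) = 0.1874×0.6380 = 0.1196 mol/L.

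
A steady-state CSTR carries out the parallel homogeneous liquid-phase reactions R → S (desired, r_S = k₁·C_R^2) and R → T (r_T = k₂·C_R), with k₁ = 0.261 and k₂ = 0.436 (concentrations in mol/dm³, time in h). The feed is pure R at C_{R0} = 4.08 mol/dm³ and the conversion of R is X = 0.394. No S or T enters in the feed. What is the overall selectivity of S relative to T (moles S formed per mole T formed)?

1.48

Exit C_R = C_{R0}(1−X) = 4.08×0.606 = 2.472 mol/dm³.
A CSTR operates uniformly at the exit composition, giving r_S = 1.596 and r_T = 1.078 (each k·C_R^n at C_R = 2.472).
Overall selectivity = C_S/C_T = r_Sτ/(r_Tτ) = r_S/r_T = 1.48.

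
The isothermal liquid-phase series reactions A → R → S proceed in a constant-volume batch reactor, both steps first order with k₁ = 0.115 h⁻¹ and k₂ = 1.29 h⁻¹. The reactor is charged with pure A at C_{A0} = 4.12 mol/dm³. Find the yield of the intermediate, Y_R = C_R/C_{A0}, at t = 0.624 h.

0.0473

The intermediate concentration in a first-order A→B→C sequence is C_R = k₁C_{A0}(e^(−k₁t) − e^(−k₂t))/(k₂−k₁).
e^(−k₁t) = e^(−0.115×0.624) = e^(−0.07176) = 0.9308; e^(−k₂t) = e^(−0.8050) = 0.4471.
C_R = 0.115×4.12/(1.29−0.115) × (0.9308−0.4471) = 0.4032×0.4836 = 0.1950 mol/dm³.
Y_R = C_R/C_{A0} = 0.1950/4.12 = 0.0473.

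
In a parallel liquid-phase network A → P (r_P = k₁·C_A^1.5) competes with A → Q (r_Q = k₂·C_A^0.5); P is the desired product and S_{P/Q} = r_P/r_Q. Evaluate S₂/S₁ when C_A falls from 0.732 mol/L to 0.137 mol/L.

S_{P/Q} = (k₁/k₂)·C_A, so S₂/S₁ = (C_{A,2}/C_{A,1}).
= 0.137/0.732 = 0.187.

0.187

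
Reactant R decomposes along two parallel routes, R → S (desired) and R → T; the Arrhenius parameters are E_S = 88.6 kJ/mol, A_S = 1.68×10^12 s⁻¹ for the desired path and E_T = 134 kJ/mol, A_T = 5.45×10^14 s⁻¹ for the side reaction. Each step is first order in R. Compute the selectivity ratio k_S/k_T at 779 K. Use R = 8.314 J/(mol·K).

3.41

With equal orders, S_{S/T} = k_S/k_T = (A_S/A_T)·exp[(E_T−E_S)/(RT)].
(E_T−E_S)/(RT) = (134−88.6)×10³/(8.314×779) = 45400/6477 = 7.010.
k_S/k_T = (1.68×10^12/5.45×10^14)·exp(7.010) = 0.003083 × 1107 = 3.41.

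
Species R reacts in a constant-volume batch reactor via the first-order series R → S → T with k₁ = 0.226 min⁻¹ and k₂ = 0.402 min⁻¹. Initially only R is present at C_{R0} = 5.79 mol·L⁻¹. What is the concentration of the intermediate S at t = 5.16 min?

Solving the coupled first-order balances gives C_S(t) = [k₁/(k₂−k₁)]·C_{R0}·(e^(−k₁t) − e^(−k₂t)).
e^(−k₁t) = e^(−0.226×5.16) = e^(−1.166) = 0.3116; e^(−k₂t) = e^(−2.074) = 0.1256.
C_S = 0.226×5.79/(0.402−0.226) × (0.3116−0.1256) = 7.435×0.1859 = 1.382 mol·L⁻¹.

1.38 mol·L⁻¹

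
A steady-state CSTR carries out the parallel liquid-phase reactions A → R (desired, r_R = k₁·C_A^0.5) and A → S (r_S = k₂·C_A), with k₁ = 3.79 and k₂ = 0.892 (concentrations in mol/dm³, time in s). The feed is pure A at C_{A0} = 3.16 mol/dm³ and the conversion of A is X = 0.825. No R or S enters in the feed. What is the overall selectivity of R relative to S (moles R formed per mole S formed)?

5.71

Exit C_A = C_{A0}(1−X) = 3.16×0.175 = 0.5530 mol/dm³.
A CSTR operates uniformly at the exit composition, giving r_R = 2.818 and r_S = 0.4933 (each k·C_A^n at C_A = 0.5530).
Overall selectivity = C_R/C_S = r_Rτ/(r_Sτ) = r_R/r_S = 5.71.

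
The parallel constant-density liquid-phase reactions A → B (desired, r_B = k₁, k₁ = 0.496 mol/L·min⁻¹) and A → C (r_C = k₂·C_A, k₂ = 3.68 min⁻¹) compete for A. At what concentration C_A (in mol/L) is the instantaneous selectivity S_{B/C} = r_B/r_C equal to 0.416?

S_{B/C} = (k₁/k₂)·C_A⁻¹ ⇒ C_A = (S·k₂/k₁)^(-1).
= (0.416×3.68/0.496)^(-1) = (3.086)^(-1) = 0.324 mol/L.

0.324 mol/L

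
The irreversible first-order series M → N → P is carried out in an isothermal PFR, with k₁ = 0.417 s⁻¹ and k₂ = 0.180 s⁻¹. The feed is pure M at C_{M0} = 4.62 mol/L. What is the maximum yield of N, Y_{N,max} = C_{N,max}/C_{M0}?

For a first-order series the maximum intermediate yield is C_{N,max}/C_{M0} = (k₁/k₂)^[k₂/(k₂−k₁)].
= (0.417/0.180)^(0.180/(0.180−0.417)) = (2.317)^(-0.7595) = 0.5283.

0.528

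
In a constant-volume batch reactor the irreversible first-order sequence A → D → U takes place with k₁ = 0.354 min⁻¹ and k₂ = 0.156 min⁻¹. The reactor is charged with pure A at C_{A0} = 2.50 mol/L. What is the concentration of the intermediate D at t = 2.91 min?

Solving the coupled first-order balances gives C_D(t) = [k₁/(k₂−k₁)]·C_{A0}·(e^(−k₁t) − e^(−k₂t)).
e^(−k₁t) = e^(−0.354×2.91) = e^(−1.030) = 0.3570; e^(−k₂t) = e^(−0.4540) = 0.6351.
C_D = 0.354×2.50/(0.156−0.354) × (0.3570−0.6351) = (-4.470)×(-0.2782) = 1.243 mol/L.

1.24 mol/L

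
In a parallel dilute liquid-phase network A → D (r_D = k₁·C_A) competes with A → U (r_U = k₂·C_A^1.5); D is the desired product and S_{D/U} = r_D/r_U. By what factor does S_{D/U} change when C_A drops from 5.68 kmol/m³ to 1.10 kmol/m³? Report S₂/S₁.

S_{D/U} = (k₁/k₂)·C_A^-0.5, so S₂/S₁ = (C_{A,2}/C_{A,1})^-0.5.
= (1.10/5.68)^(-0.5) = (0.1937)^(-0.5) = 2.27.

2.27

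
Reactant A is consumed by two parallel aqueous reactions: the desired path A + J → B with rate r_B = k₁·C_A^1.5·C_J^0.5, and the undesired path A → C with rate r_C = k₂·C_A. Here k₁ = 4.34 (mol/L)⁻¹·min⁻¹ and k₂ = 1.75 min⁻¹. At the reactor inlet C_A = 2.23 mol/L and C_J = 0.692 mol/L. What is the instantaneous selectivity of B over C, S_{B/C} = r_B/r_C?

3.08

S_{B/C} = r_B/r_C = (k₁·C_A^1.5·C_J^0.5)/(k₂·C_A) = (k₁/k₂)·C_A^0.5·C_J^0.5.
= (4.34×2.230^1.5×0.6920^0.5) / (1.75×2.230) = 12.02/3.902 = 3.08.
Since the desired path is higher order in A, keeping C_A high (PFR or concentrated feed) favours B.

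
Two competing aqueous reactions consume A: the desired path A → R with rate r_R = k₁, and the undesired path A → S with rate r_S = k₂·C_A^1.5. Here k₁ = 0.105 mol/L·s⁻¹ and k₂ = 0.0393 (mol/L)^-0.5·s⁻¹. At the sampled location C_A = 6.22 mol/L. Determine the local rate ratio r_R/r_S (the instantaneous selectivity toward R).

0.172

S_{R/S} = r_R/r_S = (k₁)/(k₂·C_A^1.5) = (k₁/k₂)·C_A^-1.5.
= (0.105) / (0.0393×6.220^1.5) = 0.1050/0.6096 = 0.172.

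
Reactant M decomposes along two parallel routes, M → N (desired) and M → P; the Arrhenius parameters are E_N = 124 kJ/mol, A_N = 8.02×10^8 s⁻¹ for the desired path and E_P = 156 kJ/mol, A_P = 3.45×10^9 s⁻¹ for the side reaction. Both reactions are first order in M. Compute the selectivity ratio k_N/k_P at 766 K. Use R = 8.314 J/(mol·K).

With equal orders, S_{N/P} = k_N/k_P = (A_N/A_P)·exp[(E_P−E_N)/(RT)].
(E_P−E_N)/(RT) = (156−124)×10³/(8.314×766) = 32000/6369 = 5.025.
k_N/k_P = (8.02×10^8/3.45×10^9)·exp(5.025) = 0.2325 × 152.1 = 35.4.

35.4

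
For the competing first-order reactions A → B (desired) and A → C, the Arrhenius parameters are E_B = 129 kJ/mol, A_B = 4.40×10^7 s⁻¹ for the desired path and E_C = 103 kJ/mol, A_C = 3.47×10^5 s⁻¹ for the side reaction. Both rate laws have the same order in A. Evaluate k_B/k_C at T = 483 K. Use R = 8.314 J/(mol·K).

0.196

Since both paths have the same order in A, the concentration cancels and S_{B/C} = k_B/k_C = (A_B/A_C)·exp[(E_C−E_B)/(RT)].
(E_C−E_B)/(RT) = (103−129)×10³/(8.314×483) = -26000/4016 = -6.475.
k_B/k_C = (4.40×10^7/3.47×10^5)·exp(-6.475) = 126.8 × 0.001542 = 0.196.
Since E_B > E_C, raising the temperature improves selectivity toward B.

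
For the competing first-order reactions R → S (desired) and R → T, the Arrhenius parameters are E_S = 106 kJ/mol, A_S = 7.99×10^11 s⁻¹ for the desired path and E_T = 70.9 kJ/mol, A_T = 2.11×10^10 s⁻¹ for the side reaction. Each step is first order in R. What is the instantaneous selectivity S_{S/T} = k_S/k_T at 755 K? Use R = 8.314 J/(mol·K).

k_S/k_T = (A_S/A_T)·exp[−(E_S−E_T)/(RT)] = (A_S/A_T)·exp[(E_T−E_S)/(RT)].
(E_T−E_S)/(RT) = (70.9−106)×10³/(8.314×755) = -35100/6277 = -5.592.
k_S/k_T = (7.99×10^11/2.11×10^10)·exp(-5.592) = 37.87 × 0.003728 = 0.141.

0.141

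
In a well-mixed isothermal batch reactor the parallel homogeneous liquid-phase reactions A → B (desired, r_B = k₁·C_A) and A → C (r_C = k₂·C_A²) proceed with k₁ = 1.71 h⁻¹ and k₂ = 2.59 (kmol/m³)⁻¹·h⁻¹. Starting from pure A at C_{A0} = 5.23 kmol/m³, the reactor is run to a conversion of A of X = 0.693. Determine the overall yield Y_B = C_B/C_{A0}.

C_A = C_{A0}(1−X) = 1.606 kmol/m³.
Along a PFR/batch, dC_B/dC_A = −r_B/(r_B+r_C) = −k₁/(k₁+k₂·C_A).
Integrating from C_{A0} to C_A: C_B = (1.71/2.59)·ln[(1.71+2.59·5.23)/(1.71+2.59·1.61)] = 0.6602·ln(15.26/5.869) = 0.6308 kmol/m³.
Y_B = C_B/C_{A0} = 0.6308/5.23 = 0.121.

0.121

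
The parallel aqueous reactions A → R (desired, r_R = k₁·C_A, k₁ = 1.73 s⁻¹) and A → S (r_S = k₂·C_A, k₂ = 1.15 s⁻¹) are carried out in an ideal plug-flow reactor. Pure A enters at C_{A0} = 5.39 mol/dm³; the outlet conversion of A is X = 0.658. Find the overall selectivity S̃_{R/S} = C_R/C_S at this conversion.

C_A = C_{A0}(1−X) = 1.843 mol/dm³.
Both paths are first order in A, so the instantaneous fraction to R is constant: dC_R/d(−C_A) = k₁/(k₁+k₂) = 0.6007.
C_R = 0.6007·(C_{A0}−C_A) = 0.6007×3.547 = 2.13 mol/dm³.
C_S = (C_{A0}−C_A)−C_R = 1.416 mol/dm³; S̃_{R/S} = 2.130/1.416 = 1.50.

1.50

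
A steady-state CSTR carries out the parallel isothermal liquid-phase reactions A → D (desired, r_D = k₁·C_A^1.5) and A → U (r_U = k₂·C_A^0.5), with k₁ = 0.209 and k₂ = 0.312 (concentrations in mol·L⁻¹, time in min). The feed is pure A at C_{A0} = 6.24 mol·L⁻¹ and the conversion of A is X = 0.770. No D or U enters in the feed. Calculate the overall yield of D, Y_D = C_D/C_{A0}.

Exit C_A = C_{A0}(1−X) = 6.24×0.230 = 1.435 mol·L⁻¹.
A CSTR operates uniformly at the exit composition, giving r_D = 0.3593 and r_U = 0.3738 (each k·C_A^n at C_A = 1.435).
Fraction of consumed A going to D: r_D/(r_D+r_U) = 0.4902.
C_D = 0.4902·C_{A0}·X = 0.4902×6.24×0.770 = 2.36 mol·L⁻¹; Y_D = C_D/C_{A0} = 0.377.

0.377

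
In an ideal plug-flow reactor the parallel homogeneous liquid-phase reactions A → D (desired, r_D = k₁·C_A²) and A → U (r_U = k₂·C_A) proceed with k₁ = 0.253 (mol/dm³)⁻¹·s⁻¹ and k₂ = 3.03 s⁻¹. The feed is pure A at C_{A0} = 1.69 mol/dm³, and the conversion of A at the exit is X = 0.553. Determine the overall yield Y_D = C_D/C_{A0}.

C_A = C_{A0}(1−X) = 0.7554 mol/dm³.
Along a PFR/batch, dC_U/dC_A = −r_U/(r_D+r_U) = −k₂/(k₂+k₁·C_A).
Integrating from C_{A0} to C_A: C_U = (3.03/0.253)·ln[(3.03+0.253·1.69)/(3.03+0.253·0.755)] = 11.98·ln(3.458/3.221) = 0.8483 mol/dm³.
Then C_D = (C_{A0}−C_A) − C_U = 0.9346 − 0.8483 = 0.08622 mol/dm³.
Y_D = C_D/C_{A0} = 0.08622/1.69 = 0.0510.

0.0510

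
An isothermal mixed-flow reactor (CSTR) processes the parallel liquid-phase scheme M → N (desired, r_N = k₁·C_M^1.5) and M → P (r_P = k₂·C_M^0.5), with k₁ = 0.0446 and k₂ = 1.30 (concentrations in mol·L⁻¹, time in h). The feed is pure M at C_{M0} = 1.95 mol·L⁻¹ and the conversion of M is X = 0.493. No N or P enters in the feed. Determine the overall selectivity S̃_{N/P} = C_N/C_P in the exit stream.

0.0339

Exit C_M = C_{M0}(1−X) = 1.95×0.507 = 0.9887 mol·L⁻¹.
In a CSTR the entire volume is at exit conditions, so r_N = 0.0446×0.9887^1.5 = 0.04384 and r_P = 1.30×0.9887^0.5 = 1.293.
Overall selectivity = C_N/C_P = r_Nτ/(r_Pτ) = r_N/r_P = 0.0339.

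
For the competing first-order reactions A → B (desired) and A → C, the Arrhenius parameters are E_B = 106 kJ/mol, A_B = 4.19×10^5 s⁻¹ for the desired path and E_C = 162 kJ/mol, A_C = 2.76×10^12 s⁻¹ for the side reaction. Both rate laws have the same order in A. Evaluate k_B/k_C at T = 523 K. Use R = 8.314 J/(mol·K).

0.0595

Since both paths have the same order in A, the concentration cancels and S_{B/C} = k_B/k_C = (A_B/A_C)·exp[(E_C−E_B)/(RT)].
(E_C−E_B)/(RT) = (162−106)×10³/(8.314×523) = 56000/4348 = 12.88.
k_B/k_C = (4.19×10^5/2.76×10^12)·exp(12.88) = 1.518×10^-7 × 3.919×10^5 = 0.0595.
Since E_B < E_C, lowering the temperature improves selectivity toward B.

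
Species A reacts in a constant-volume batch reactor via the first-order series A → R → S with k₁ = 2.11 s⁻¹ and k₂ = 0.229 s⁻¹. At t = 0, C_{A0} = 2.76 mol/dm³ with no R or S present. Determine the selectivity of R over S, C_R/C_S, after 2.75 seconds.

1.48

For first-order series with pure A initially, C_R(t) = k₁C_{A0}/(k₂−k₁)·(e^(−k₁t) − e^(−k₂t)).
e^(−k₁t) = e^(−2.11×2.75) = e^(−5.802) = 0.003020; e^(−k₂t) = e^(−0.6298) = 0.5327.
C_R = 2.11×2.76/(0.229−2.11) × (0.003020−0.5327) = (-3.096)×(-0.5297) = 1.640 mol/dm³.
C_A = C_{A0}e^(−k₁t) = 0.008335 mol/dm³, so C_S = C_{A0}−C_A−C_R = 1.112 mol/dm³; C_R/C_S = 1.48.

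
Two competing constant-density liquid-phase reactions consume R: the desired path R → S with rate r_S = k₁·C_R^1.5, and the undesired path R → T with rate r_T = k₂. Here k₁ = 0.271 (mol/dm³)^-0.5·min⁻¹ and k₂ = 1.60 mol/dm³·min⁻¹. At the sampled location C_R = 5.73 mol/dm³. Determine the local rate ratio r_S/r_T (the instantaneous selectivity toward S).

S_{S/T} = r_S/r_T = (k₁·C_R^1.5)/(k₂) = (k₁/k₂)·C_R^1.5.
= (0.271×5.730^1.5) / (1.60) = 3.717/1.600 = 2.32.

2.32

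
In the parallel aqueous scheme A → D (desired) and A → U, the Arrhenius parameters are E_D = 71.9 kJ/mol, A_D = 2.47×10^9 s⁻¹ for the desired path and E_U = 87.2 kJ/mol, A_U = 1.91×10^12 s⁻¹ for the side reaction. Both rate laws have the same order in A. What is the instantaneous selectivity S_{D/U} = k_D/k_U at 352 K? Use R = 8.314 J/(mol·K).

Since both paths have the same order in A, the concentration cancels and S_{D/U} = k_D/k_U = (A_D/A_U)·exp[(E_U−E_D)/(RT)].
(E_U−E_D)/(RT) = (87.2−71.9)×10³/(8.314×352) = 15300/2927 = 5.228.
k_D/k_U = (2.47×10^9/1.91×10^12)·exp(5.228) = 0.001293 × 186.4 = 0.241.

0.241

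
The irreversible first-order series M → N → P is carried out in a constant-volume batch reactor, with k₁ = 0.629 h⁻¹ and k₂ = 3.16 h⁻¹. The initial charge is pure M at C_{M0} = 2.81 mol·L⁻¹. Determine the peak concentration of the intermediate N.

0.374 mol·L⁻¹

Evaluating C_N at t_opt = ln(k₂/k₁)/(k₂−k₁) gives C_{N,max}/C_{M0} = (k₁/k₂)^[k₂/(k₂−k₁)].
= (0.629/3.16)^(3.16/(3.16−0.629)) = (0.1991)^(1.249) = 0.1333.
C_{N,max} = 0.1333×2.81 = 0.374 mol·L⁻¹.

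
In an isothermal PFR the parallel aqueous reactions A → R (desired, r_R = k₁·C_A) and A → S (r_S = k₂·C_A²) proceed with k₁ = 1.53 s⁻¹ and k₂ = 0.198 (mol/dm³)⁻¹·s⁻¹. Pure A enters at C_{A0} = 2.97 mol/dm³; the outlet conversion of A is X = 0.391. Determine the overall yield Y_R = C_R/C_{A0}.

0.299

C_A = C_{A0}(1−X) = 1.809 mol/dm³.
Along a PFR/batch, dC_R/dC_A = −r_R/(r_R+r_S) = −k₁/(k₁+k₂·C_A).
Integrating from C_{A0} to C_A: C_R = (1.53/0.198)·ln[(1.53+0.198·2.97)/(1.53+0.198·1.81)] = 7.727·ln(2.118/1.888) = 0.8880 mol/dm³.
Y_R = C_R/C_{A0} = 0.8880/2.97 = 0.299.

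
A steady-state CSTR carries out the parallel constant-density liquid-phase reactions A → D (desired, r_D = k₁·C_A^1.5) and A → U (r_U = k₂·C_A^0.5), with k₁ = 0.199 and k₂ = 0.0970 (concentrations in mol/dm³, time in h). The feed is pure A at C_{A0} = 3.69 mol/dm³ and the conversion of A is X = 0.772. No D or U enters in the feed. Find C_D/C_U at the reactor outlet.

1.73

Exit C_A = C_{A0}(1−X) = 3.69×0.228 = 0.8413 mol/dm³.
Rates in a CSTR are evaluated at the outlet concentration: r_D = 0.199×0.8413^1.5 = 0.1536, r_U = 0.0970×0.8413^0.5 = 0.08897.
Overall selectivity = C_D/C_U = r_Dτ/(r_Uτ) = r_D/r_U = 1.73.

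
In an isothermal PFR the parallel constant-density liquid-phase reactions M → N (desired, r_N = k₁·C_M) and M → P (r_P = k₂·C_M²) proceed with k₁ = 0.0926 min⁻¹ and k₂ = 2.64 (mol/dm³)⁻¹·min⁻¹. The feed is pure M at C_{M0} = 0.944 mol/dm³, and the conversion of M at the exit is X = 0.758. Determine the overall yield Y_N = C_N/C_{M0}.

0.0488

C_M = C_{M0}(1−X) = 0.2284 mol/dm³.
Along a PFR/batch, dC_N/dC_M = −r_N/(r_N+r_P) = −k₁/(k₁+k₂·C_M).
Integrating from C_{M0} to C_M: C_N = (0.0926/2.64)·ln[(0.0926+2.64·0.944)/(0.0926+2.64·0.228)] = 0.03508·ln(2.585/0.6957) = 0.04604 mol/dm³.
Y_N = C_N/C_{M0} = 0.04604/0.944 = 0.0488.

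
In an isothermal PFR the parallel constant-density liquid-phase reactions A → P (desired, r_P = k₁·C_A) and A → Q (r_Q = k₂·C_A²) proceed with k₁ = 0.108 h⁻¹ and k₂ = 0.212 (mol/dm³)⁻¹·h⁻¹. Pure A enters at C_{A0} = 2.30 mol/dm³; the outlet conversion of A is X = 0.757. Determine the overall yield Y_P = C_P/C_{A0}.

0.214

C_A = C_{A0}(1−X) = 0.5589 mol/dm³.
Along a PFR/batch, dC_P/dC_A = −r_P/(r_P+r_Q) = −k₁/(k₁+k₂·C_A).
Integrating from C_{A0} to C_A: C_P = (0.108/0.212)·ln[(0.108+0.212·2.30)/(0.108+0.212·0.559)] = 0.5094·ln(0.5956/0.2265) = 0.4926 mol/dm³.
Y_P = C_P/C_{A0} = 0.4926/2.30 = 0.214.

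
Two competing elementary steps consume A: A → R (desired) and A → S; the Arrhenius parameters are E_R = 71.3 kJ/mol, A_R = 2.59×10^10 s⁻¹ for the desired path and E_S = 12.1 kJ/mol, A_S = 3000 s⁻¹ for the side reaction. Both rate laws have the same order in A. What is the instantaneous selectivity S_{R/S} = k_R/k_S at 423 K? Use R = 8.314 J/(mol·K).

With equal orders, S_{R/S} = k_R/k_S = (A_R/A_S)·exp[(E_S−E_R)/(RT)].
(E_S−E_R)/(RT) = (12.1−71.3)×10³/(8.314×423) = -59200/3517 = -16.83.
k_R/k_S = (2.59×10^10/3000)·exp(-16.83) = 8.633×10^6 × 4.891×10^-8 = 0.422.

0.422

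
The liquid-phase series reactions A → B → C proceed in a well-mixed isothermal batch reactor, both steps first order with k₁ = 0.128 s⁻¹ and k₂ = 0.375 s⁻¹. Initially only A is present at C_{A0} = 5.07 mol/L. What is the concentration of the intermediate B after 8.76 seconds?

0.758 mol/L

The intermediate concentration in a first-order A→B→C sequence is C_B = k₁C_{A0}(e^(−k₁t) − e^(−k₂t))/(k₂−k₁).
e^(−k₁t) = e^(−0.128×8.76) = e^(−1.121) = 0.3259; e^(−k₂t) = e^(−3.285) = 0.03744.
C_B = 0.128×5.07/(0.375−0.128) × (0.3259−0.03744) = 2.627×0.2884 = 0.7578 mol/L.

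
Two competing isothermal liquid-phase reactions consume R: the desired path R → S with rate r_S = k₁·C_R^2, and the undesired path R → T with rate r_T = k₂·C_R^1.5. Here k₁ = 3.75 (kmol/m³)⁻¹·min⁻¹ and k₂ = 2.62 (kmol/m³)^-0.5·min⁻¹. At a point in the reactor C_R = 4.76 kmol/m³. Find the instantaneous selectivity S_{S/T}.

3.12

S_{S/T} = r_S/r_T = (k₁·C_R^2)/(k₂·C_R^1.5) = (k₁/k₂)·C_R^0.5.
= (3.75×4.760^2) / (2.62×4.760^1.5) = 84.97/27.21 = 3.12.
Since the desired path is higher order in R, keeping C_R high (PFR or concentrated feed) favours S.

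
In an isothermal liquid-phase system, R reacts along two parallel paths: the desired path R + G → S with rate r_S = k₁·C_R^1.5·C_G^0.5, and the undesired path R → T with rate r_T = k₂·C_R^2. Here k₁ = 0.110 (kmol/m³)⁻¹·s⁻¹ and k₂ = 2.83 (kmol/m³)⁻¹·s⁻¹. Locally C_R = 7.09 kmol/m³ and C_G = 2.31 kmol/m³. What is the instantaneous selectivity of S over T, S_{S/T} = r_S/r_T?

S_{S/T} = r_S/r_T = (k₁·C_R^1.5·C_G^0.5)/(k₂·C_R^2) = (k₁/k₂)·C_R^-0.5·C_G^0.5.
= (0.110×7.090^1.5×2.310^0.5) / (2.83×7.090^2) = 3.156/142.3 = 0.0222.

0.0222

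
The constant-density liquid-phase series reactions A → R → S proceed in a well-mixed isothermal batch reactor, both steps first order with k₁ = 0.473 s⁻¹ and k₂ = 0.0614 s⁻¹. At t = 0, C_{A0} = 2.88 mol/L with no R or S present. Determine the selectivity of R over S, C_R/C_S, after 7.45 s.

2.50

Solving the coupled first-order balances gives C_R(t) = [k₁/(k₂−k₁)]·C_{A0}·(e^(−k₁t) − e^(−k₂t)).
e^(−k₁t) = e^(−0.473×7.45) = e^(−3.524) = 0.02949; e^(−k₂t) = e^(−0.4574) = 0.6329.
C_R = 0.473×2.88/(0.0614−0.473) × (0.02949−0.6329) = (-3.310)×(-0.6034) = 1.997 mol/L.
C_A = C_{A0}e^(−k₁t) = 0.08492 mol/L, so C_S = C_{A0}−C_A−C_R = 0.7980 mol/L; C_R/C_S = 2.50.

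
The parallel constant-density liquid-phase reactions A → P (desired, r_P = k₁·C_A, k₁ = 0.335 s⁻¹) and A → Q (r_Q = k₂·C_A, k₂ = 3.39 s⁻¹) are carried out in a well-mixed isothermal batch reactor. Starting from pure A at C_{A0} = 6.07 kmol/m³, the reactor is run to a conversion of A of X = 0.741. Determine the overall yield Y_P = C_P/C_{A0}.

0.0666

C_A = C_{A0}(1−X) = 1.572 kmol/m³.
Both paths are first order in A, so the instantaneous fraction to P is constant: dC_P/d(−C_A) = k₁/(k₁+k₂) = 0.08993.
C_P = 0.08993·(C_{A0}−C_A) = 0.08993×4.498 = 0.405 kmol/m³.
Y_P = C_P/C_{A0} = 0.4045/6.07 = 0.0666.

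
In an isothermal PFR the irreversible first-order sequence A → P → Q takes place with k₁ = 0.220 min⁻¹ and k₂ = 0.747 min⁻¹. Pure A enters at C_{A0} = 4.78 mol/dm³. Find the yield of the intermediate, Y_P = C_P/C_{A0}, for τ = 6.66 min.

The intermediate concentration in a first-order A→B→C sequence is C_P = k₁C_{A0}(e^(−k₁τ) − e^(−k₂τ))/(k₂−k₁).
e^(−k₁τ) = e^(−0.220×6.66) = e^(−1.465) = 0.2310; e^(−k₂τ) = e^(−4.975) = 0.006908.
C_P = 0.220×4.78/(0.747−0.220) × (0.2310−0.006908) = 1.995×0.2241 = 0.4472 mol/dm³.
Y_P = C_P/C_{A0} = 0.4472/4.78 = 0.0936.

0.0936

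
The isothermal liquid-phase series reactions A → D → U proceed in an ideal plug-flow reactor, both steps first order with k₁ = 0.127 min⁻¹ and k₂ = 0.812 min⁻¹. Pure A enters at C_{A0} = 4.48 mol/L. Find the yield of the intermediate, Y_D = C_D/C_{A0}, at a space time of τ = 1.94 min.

0.107

For first-order series with pure A initially, C_D(τ) = k₁C_{A0}/(k₂−k₁)·(e^(−k₁τ) − e^(−k₂τ)).
e^(−k₁τ) = e^(−0.127×1.94) = e^(−0.2464) = 0.7816; e^(−k₂τ) = e^(−1.575) = 0.2069.
C_D = 0.127×4.48/(0.812−0.127) × (0.7816−0.2069) = 0.8306×0.5747 = 0.4773 mol/L.
Y_D = C_D/C_{A0} = 0.4773/4.48 = 0.107.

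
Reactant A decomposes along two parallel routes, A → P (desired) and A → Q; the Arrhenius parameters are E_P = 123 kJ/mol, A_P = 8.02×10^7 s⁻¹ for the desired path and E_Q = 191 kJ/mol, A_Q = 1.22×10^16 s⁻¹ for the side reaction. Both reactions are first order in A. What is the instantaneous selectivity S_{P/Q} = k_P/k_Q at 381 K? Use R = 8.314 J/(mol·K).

With equal orders, S_{P/Q} = k_P/k_Q = (A_P/A_Q)·exp[(E_Q−E_P)/(RT)].
(E_Q−E_P)/(RT) = (191−123)×10³/(8.314×381) = 68000/3168 = 21.47.
k_P/k_Q = (8.02×10^7/1.22×10^16)·exp(21.47) = 6.574×10^-9 × 2.104×10^9 = 13.8.
Since E_P < E_Q, lowering the temperature improves selectivity toward P.

13.8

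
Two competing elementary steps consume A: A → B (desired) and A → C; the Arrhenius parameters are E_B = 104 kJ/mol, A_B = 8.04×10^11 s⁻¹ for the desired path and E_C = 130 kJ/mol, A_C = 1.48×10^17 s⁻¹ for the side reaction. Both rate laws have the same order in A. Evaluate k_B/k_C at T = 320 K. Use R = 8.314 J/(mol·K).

k_B/k_C = (A_B/A_C)·exp[−(E_B−E_C)/(RT)] = (A_B/A_C)·exp[(E_C−E_B)/(RT)].
(E_C−E_B)/(RT) = (130−104)×10³/(8.314×320) = 26000/2660 = 9.773.
k_B/k_C = (8.04×10^11/1.48×10^17)·exp(9.773) = 5.432×10^-6 × 17548 = 0.0953.
Since E_B < E_C, lowering the temperature improves selectivity toward B.

0.0953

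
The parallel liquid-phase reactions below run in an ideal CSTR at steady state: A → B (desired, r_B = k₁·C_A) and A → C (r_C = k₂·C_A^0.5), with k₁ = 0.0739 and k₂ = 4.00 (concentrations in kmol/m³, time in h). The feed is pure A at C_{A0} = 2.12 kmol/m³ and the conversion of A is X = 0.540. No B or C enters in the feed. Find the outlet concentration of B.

0.0205 kmol/m³

Exit C_A = C_{A0}(1−X) = 2.12×0.460 = 0.9752 kmol/m³.
Rates in a CSTR are evaluated at the outlet concentration: r_B = 0.0739×0.9752 = 0.07207, r_C = 4.00×0.9752^0.5 = 3.950.
Fraction of consumed A going to B: r_B/(r_B+r_C) = 0.01792.
C_B = 0.01792·C_{A0}·X = 0.01792×2.12×0.540 = 0.0205 kmol/m³.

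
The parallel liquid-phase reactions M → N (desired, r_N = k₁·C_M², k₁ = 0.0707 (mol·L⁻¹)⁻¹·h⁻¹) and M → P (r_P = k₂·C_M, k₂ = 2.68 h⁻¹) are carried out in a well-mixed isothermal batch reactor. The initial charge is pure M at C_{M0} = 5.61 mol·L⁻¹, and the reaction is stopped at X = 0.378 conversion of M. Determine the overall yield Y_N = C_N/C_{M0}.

0.0404

C_M = C_{M0}(1−X) = 3.489 mol·L⁻¹.
Along a PFR/batch, dC_P/dC_M = −r_P/(r_N+r_P) = −k₂/(k₂+k₁·C_M).
Integrating from C_{M0} to C_M: C_P = (2.68/0.0707)·ln[(2.68+0.0707·5.61)/(2.68+0.0707·3.49)] = 37.91·ln(3.077/2.927) = 1.894 mol·L⁻¹.
Then C_N = (C_{M0}−C_M) − C_P = 2.121 − 1.894 = 0.2269 mol·L⁻¹.
Y_N = C_N/C_{M0} = 0.2269/5.61 = 0.0404.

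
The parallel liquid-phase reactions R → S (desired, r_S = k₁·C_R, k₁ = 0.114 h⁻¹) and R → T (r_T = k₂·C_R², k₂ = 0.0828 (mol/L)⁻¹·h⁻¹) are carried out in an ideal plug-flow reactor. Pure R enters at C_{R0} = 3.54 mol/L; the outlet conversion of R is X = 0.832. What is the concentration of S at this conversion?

C_R = C_{R0}(1−X) = 0.5947 mol/L.
Along a PFR/batch, dC_S/dC_R = −r_S/(r_S+r_T) = −k₁/(k₁+k₂·C_R).
Integrating from C_{R0} to C_R: C_S = (0.114/0.0828)·ln[(0.114+0.0828·3.54)/(0.114+0.0828·0.595)] = 1.377·ln(0.4071/0.1632) = 1.258 mol/L.

1.26 mol/L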